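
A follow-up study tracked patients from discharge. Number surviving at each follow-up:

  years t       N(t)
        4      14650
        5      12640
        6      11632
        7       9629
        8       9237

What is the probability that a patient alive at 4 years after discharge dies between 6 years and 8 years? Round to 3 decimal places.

0.163

This is the probability of reaching 6 but not 8, conditional on being alive at 4: (N(6) − N(8)) / N(4).
= (11632 − 9237) / 14650 = 2395 / 14650 = 0.163481.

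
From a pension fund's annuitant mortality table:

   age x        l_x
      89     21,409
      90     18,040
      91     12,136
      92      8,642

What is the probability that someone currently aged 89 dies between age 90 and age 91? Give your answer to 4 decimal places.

This is the probability of reaching 90 but not 91, conditional on being alive at 89: (l_90 − l_91) / l_89.
= (18,040 − 12,136) / 21,409 = 5,904 / 21,409 = 0.275772.

0.2758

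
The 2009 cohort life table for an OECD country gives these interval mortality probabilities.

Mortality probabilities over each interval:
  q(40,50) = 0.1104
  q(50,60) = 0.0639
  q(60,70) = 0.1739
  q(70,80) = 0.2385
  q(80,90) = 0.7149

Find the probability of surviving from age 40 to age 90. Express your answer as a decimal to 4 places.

0.1494

The overall survival probability is (1 − 0.1104) × (1 − 0.0639) × (1 − 0.1739) × (1 − 0.2385) × (1 − 0.7149).
= 0.8896 × 0.9361 × 0.8261 × 0.7615 × 0.2851 = 0.149354.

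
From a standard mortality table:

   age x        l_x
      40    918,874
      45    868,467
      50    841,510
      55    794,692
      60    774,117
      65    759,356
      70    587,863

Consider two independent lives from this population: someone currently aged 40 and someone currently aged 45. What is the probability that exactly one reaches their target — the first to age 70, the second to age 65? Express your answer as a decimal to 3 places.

p₁ = l_70/l_40 = 587,863/918,874 = 0.639765; p₂ = l_65/l_45 = 759,356/868,467 = 0.874364.
P(exactly one) = p₁(1−p₂) + (1−p₁)p₂ = 0.080378 + 0.314977 = 0.395354.

0.395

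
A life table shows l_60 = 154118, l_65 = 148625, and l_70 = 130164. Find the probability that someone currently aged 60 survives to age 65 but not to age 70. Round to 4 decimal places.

We want 5|5q60 = (l_65 − l_70)/l_60.
This is the probability of reaching 65 but not 70, conditional on being alive at 60: (l_65 − l_70) / l_60.
= (148625 − 130164) / 154118 = 18461 / 154118 = 0.119785.

0.1198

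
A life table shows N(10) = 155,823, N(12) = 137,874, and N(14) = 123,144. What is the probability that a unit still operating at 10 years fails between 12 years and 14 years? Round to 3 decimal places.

This is the probability of reaching 12 but not 14, conditional on being operational at 10: (N(12) − N(14)) / N(10).
= (137,874 − 123,144) / 155,823 = 14,730 / 155,823 = 0.094530.

0.095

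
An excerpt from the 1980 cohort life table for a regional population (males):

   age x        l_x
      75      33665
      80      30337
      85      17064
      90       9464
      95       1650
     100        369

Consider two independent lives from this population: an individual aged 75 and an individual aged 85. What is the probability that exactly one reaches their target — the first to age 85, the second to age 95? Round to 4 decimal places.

0.5055

p₁ = l_85/l_75 = 17064/33665 = 0.506877; p₂ = l_95/l_85 = 1650/17064 = 0.096695.
P(exactly one) = p₁(1−p₂) + (1−p₁)p₂ = 0.457865 + 0.047683 = 0.505547.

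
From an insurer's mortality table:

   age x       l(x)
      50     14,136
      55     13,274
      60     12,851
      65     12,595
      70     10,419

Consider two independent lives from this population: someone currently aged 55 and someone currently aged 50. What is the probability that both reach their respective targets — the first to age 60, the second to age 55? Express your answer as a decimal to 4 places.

p₁ = l(60)/l(55) = 12,851/13,274 = 0.968133; p₂ = l(55)/l(50) = 13,274/14,136 = 0.939021.
P(both) = p₁ × p₂ = 0.968133 × 0.939021 = 0.909097.

0.9091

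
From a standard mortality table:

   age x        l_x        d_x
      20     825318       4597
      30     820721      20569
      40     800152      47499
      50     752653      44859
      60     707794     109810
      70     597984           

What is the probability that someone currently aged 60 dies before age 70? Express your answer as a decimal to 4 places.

P(die before 70 | alive at 60) = 1 − l_70/l_60 = 1 − 597984/707794 = (109810)/707794 = 0.155144.

0.1551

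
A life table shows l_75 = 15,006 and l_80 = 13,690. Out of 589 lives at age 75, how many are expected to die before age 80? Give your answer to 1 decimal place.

The relevant probability is 1 − 13,690/15,006 = 0.087698.
Expected number = 589 × 0.087698 = 51.7.

51.7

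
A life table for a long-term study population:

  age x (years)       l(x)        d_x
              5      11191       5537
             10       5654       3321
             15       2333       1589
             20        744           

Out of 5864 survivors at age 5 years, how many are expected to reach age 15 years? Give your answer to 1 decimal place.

1222.5

The relevant probability is 2333/11191 = 0.208471.
Expected number = 5864 × 0.208471 = 1222.5.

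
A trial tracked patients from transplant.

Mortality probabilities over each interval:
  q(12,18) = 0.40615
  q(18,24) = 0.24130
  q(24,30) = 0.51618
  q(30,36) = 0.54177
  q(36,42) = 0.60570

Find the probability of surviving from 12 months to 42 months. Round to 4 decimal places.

Chaining the interval survival probabilities: (1 − 0.40615) × (1 − 0.24130) × (1 − 0.51618) × (1 − 0.54177) × (1 − 0.60570).
= 0.59385 × 0.75870 × 0.48382 × 0.45823 × 0.39430 = 0.039386.

0.0394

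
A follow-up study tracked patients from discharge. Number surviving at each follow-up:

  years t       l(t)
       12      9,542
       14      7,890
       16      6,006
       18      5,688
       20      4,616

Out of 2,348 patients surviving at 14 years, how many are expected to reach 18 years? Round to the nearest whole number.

1693

The relevant probability is 5,688/7,890 = 0.720913.
Expected number = 2,348 × 0.720913 = 1693.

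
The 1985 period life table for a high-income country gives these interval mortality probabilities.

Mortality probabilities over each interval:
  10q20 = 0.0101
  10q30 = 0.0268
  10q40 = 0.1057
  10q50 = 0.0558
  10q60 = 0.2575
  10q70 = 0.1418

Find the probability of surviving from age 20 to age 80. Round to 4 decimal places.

Survival from 20 to 80 is the product of surviving each interval: (1 − 0.0101) × (1 − 0.0268) × (1 − 0.1057) × (1 − 0.0558) × (1 − 0.2575) × (1 − 0.1418).
= 0.9899 × 0.9732 × 0.8943 × 0.9442 × 0.7425 × 0.8582 = 0.518353.

0.5184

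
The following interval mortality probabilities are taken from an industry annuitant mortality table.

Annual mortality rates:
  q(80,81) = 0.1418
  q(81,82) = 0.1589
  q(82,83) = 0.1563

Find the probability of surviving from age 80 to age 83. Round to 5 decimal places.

Survival from 80 to 83 is the product of surviving each interval: (1 − 0.1418) × (1 − 0.1589) × (1 − 0.1563).
= 0.8582 × 0.8411 × 0.8437 = 0.609010.

0.60901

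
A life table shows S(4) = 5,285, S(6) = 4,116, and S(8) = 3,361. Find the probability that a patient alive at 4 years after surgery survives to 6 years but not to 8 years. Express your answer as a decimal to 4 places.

This is the probability of reaching 6 but not 8, conditional on being alive at 4: (S(6) − S(8)) / S(4).
= (4,116 − 3,361) / 5,285 = 755 / 5,285 = 0.142857.

0.1429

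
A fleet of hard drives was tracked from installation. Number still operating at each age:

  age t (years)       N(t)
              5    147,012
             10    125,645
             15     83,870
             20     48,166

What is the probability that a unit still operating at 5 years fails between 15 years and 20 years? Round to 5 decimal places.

0.24286

This is the probability of reaching 15 but not 20, conditional on being operational at 5: (N(15) − N(20)) / N(5).
= (83,870 − 48,166) / 147,012 = 35,704 / 147,012 = 0.242865.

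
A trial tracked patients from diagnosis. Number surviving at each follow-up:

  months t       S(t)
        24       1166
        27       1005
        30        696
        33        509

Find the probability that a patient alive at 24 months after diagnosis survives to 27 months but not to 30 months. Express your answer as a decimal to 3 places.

This is the probability of reaching 27 but not 30, conditional on being alive at 24: (S(27) − S(30)) / S(24).
= (1005 − 696) / 1166 = 309 / 1166 = 0.265009.

0.265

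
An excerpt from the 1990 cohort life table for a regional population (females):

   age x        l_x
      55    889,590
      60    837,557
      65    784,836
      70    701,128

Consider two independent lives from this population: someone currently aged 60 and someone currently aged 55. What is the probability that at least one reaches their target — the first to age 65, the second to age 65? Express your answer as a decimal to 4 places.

p₁ = l_65/l_60 = 784,836/837,557 = 0.937054; p₂ = l_65/l_55 = 784,836/889,590 = 0.882245.
P(at least one) = 1 − (1−p₁)(1−p₂) = 1 − 0.062946 × 0.117755 = 0.992588.

0.9926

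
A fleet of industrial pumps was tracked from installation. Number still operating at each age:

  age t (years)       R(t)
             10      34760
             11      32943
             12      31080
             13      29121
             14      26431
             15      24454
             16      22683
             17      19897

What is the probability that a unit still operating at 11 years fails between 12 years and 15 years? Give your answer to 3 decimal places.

This is the probability of reaching 12 but not 15, conditional on being operational at 11: (R(12) − R(15)) / R(11).
= (31080 − 24454) / 32943 = 6626 / 32943 = 0.201135.

0.201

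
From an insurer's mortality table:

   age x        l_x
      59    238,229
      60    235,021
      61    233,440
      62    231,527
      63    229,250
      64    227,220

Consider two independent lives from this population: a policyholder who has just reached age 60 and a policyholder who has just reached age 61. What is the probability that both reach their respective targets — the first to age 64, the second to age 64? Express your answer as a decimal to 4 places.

p₁ = l_64/l_60 = 227,220/235,021 = 0.966807; p₂ = l_64/l_61 = 227,220/233,440 = 0.973355.
P(both) = p₁ × p₂ = 0.966807 × 0.973355 = 0.941046.

0.9410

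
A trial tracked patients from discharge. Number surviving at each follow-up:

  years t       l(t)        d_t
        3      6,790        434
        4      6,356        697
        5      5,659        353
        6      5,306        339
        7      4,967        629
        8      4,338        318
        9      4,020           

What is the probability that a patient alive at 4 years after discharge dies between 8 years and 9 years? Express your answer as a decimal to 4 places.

0.0500

This is the probability of reaching 8 but not 9, conditional on being alive at 4: (l(8) − l(9)) / l(4).
= (4,338 − 4,020) / 6,356 = 318 / 6,356 = 0.050031.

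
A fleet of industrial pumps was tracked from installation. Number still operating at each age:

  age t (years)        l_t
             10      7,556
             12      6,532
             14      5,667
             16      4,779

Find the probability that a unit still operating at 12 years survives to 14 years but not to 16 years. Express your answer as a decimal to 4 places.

0.1359

This is the probability of reaching 14 but not 16, conditional on being operational at 12: (l_14 − l_16) / l_12.
= (5,667 − 4,779) / 6,532 = 888 / 6,532 = 0.135946.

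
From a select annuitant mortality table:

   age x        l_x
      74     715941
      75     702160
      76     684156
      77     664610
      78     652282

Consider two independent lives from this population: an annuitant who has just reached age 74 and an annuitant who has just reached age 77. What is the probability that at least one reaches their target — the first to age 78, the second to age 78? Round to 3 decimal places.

p₁ = l_78/l_74 = 652282/715941 = 0.911083; p₂ = l_78/l_77 = 652282/664610 = 0.981451.
P(at least one) = 1 − (1−p₁)(1−p₂) = 1 − 0.088917 × 0.018549 = 0.998351.

0.998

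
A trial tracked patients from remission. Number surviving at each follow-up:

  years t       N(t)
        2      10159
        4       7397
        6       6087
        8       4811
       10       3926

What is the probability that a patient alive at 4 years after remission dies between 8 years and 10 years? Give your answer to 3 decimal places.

0.120

This is the probability of reaching 8 but not 10, conditional on being alive at 4: (N(8) − N(10)) / N(4).
= (4811 − 3926) / 7397 = 885 / 7397 = 0.119643.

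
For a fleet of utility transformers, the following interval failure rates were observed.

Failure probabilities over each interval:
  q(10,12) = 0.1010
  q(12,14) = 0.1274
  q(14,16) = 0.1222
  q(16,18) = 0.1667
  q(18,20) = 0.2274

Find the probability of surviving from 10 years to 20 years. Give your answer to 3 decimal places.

0.443

Survival from 10 to 20 is the product of surviving each interval: (1 − 0.1010) × (1 − 0.1274) × (1 − 0.1222) × (1 − 0.1667) × (1 − 0.2274).
= 0.8990 × 0.8726 × 0.8778 × 0.8333 × 0.7726 = 0.443329.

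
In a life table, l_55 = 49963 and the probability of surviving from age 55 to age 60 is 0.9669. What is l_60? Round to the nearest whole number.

48309

l_60 = l_55 × p = 49963 × 0.9669 = 48309.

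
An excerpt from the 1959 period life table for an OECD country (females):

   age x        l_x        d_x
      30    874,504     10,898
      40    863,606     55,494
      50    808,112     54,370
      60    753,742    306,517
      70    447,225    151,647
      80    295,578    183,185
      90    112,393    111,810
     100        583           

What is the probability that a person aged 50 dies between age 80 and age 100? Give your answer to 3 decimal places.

We want 30|20q50 = (l_80 − l_100)/l_50.
This is the probability of reaching 80 but not 100, conditional on being alive at 50: (l_80 − l_100) / l_50.
= (295,578 − 583) / 808,112 = 294,995 / 808,112 = 0.365042.

0.365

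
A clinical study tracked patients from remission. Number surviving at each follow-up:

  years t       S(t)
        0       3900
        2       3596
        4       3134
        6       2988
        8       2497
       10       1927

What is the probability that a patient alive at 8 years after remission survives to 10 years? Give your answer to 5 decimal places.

0.77173

The conditional survival probability is S(10)/S(8) = 1927/2497 = 0.771726.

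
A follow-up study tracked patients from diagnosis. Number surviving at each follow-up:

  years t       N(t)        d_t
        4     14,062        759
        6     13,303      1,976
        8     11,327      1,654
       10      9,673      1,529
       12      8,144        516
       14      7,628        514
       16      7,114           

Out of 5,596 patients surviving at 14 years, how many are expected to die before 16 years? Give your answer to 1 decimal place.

377.1

The relevant probability is 1 − 7,114/7,628 = 0.067383.
Expected number = 5,596 × 0.067383 = 377.1.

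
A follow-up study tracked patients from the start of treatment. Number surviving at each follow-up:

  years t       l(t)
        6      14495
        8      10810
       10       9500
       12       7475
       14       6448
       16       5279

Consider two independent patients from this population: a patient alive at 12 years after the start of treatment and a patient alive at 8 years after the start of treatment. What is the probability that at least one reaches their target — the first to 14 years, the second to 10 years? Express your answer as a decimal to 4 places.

0.9834

p₁ = l(14)/l(12) = 6448/7475 = 0.862609; p₂ = l(10)/l(8) = 9500/10810 = 0.878816.
P(at least one) = 1 − (1−p₁)(1−p₂) = 1 − 0.137391 × 0.121184 = 0.983350.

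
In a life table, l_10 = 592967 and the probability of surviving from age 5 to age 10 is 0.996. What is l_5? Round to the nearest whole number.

l_5 = l_10 / p = 592967 / 0.996 = 595348.

595348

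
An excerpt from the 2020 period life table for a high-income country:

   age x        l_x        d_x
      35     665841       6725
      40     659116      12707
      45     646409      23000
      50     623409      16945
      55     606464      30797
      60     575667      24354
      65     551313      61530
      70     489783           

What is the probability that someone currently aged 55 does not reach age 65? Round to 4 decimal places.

P(die before 65 | alive at 55) = 1 − l_65/l_55 = 1 − 551313/606464 = (55151)/606464 = 0.090939.

0.0909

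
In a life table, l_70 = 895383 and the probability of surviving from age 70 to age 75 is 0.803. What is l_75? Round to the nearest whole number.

l_75 = l_70 × p = 895383 × 0.803 = 718993.

718993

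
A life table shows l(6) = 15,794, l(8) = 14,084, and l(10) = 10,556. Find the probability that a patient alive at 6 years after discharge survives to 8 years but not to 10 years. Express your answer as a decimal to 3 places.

0.223

This is the probability of reaching 8 but not 10, conditional on being alive at 6: (l(8) − l(10)) / l(6).
= (14,084 − 10,556) / 15,794 = 3,528 / 15,794 = 0.223376.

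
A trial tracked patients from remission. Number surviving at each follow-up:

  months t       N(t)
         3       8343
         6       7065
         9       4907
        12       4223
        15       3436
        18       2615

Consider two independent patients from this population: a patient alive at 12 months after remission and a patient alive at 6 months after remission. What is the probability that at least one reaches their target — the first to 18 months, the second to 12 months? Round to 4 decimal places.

0.8468

p₁ = N(18)/N(12) = 2615/4223 = 0.619228; p₂ = N(12)/N(6) = 4223/7065 = 0.597735.
P(at least one) = 1 − (1−p₁)(1−p₂) = 1 − 0.380772 × 0.402265 = 0.846829.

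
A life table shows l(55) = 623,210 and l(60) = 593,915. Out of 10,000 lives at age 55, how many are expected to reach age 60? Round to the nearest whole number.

9530

The relevant probability is 593,915/623,210 = 0.952993.
Expected number = 10,000 × 0.952993 = 9530.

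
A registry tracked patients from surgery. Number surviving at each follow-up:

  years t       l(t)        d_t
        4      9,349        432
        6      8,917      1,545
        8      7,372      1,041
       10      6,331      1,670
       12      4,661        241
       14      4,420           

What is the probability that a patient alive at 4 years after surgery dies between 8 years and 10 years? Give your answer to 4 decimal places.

This is the probability of reaching 8 but not 10, conditional on being alive at 4: (l(8) − l(10)) / l(4).
= (7,372 − 6,331) / 9,349 = 1,041 / 9,349 = 0.111349.

0.1113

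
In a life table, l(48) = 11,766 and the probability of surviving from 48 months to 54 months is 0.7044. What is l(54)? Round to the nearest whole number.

l(54) = l(48) × p = 11,766 × 0.7044 = 8288.

8288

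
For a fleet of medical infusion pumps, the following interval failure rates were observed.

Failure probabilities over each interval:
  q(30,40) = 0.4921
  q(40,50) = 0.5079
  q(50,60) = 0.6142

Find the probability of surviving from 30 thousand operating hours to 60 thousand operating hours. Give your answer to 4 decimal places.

P(survive 30→60) = (1 − 0.4921) × (1 − 0.5079) × (1 − 0.6142).
= 0.5079 × 0.4921 × 0.3858 = 0.096426.

0.0964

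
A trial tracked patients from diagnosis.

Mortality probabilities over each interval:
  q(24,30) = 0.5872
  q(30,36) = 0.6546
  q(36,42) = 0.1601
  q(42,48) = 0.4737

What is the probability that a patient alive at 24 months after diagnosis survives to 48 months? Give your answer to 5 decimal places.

Survival from 24 to 48 is the product of surviving each interval: (1 − 0.5872) × (1 − 0.6546) × (1 − 0.1601) × (1 − 0.4737).
= 0.4128 × 0.3454 × 0.8399 × 0.5263 = 0.063026.

0.06303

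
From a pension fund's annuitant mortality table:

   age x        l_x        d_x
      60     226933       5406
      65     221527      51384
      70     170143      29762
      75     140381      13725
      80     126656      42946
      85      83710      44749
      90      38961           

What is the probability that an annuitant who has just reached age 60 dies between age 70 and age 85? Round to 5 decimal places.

0.38087

We want 10|15q60 = (l_70 − l_85)/l_60.
This is the probability of reaching 70 but not 85, conditional on being alive at 60: (l_70 − l_85) / l_60.
= (170143 − 83710) / 226933 = 86433 / 226933 = 0.380875.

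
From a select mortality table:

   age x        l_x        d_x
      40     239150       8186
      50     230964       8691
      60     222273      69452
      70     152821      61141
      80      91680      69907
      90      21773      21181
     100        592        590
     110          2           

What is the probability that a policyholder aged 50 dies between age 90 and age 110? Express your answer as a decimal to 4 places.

We want 40|20q50 = (l_90 − l_110)/l_50.
This is the probability of reaching 90 but not 110, conditional on being alive at 50: (l_90 − l_110) / l_50.
= (21773 − 2) / 230964 = 21771 / 230964 = 0.094261.

0.0943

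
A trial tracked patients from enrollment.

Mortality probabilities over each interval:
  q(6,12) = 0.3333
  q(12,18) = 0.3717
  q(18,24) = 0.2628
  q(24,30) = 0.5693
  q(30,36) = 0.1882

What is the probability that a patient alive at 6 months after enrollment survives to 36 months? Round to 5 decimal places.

Chaining the interval survival probabilities: (1 − 0.3333) × (1 − 0.3717) × (1 − 0.2628) × (1 − 0.5693) × (1 − 0.1882).
= 0.6667 × 0.6283 × 0.7372 × 0.4307 × 0.8118 = 0.107971.

0.10797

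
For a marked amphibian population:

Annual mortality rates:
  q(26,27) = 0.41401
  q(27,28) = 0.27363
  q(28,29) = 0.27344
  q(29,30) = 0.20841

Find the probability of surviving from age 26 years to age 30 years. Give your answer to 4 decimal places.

0.2448

Survival from 26 to 30 is the product of surviving each interval: (1 − 0.41401) × (1 − 0.27363) × (1 − 0.27344) × (1 − 0.20841).
= 0.58599 × 0.72637 × 0.72656 × 0.79159 = 0.244805.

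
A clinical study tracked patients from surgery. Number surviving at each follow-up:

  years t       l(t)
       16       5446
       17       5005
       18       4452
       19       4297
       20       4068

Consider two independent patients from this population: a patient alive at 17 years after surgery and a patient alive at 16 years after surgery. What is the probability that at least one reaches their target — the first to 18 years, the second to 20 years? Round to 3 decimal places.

0.972

p₁ = l(18)/l(17) = 4452/5005 = 0.889510; p₂ = l(20)/l(16) = 4068/5446 = 0.746970.
P(at least one) = 1 − (1−p₁)(1−p₂) = 1 − 0.110490 × 0.253030 = 0.972043.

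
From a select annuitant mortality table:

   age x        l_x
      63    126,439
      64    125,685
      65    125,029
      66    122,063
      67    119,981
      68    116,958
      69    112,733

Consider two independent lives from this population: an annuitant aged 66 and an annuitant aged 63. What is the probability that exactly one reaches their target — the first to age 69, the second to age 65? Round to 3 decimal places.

p₁ = l_69/l_66 = 112,733/122,063 = 0.923564; p₂ = l_65/l_63 = 125,029/126,439 = 0.988848.
P(exactly one) = p₁(1−p₂) + (1−p₁)p₂ = 0.010300 + 0.075584 = 0.085883.

0.086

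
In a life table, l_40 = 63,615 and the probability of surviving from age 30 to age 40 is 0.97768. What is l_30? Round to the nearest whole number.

65067

l_30 = l_40 / p = 63,615 / 0.97768 = 65067.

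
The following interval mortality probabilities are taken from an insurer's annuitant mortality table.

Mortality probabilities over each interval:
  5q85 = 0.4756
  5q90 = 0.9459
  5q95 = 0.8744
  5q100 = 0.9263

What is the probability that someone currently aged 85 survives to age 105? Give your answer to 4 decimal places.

20p85 = (1 − 0.4756) × (1 − 0.9459) × (1 − 0.8744) × (1 − 0.9263).
= 0.5244 × 0.0541 × 0.1256 × 0.0737 = 0.000263.

0.0003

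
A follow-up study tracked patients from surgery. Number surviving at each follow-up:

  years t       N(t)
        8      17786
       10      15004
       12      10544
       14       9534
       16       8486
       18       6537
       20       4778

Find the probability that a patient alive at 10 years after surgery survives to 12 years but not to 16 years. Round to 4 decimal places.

0.1372

This is the probability of reaching 12 but not 16, conditional on being alive at 10: (N(12) − N(16)) / N(10).
= (10544 − 8486) / 15004 = 2058 / 15004 = 0.137163.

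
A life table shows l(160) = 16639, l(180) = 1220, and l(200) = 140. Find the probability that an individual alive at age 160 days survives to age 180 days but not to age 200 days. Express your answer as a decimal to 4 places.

This is the probability of reaching 180 but not 200, conditional on being alive at 160: (l(180) − l(200)) / l(160).
= (1220 − 140) / 16639 = 1080 / 16639 = 0.064908.

0.0649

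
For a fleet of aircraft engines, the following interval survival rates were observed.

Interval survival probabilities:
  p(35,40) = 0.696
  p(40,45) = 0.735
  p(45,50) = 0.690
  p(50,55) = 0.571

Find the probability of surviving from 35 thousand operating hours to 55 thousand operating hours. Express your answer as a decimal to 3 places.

0.202

Chaining the interval survival probabilities: 0.696 × 0.735 × 0.690 × 0.571.
= 0.201550.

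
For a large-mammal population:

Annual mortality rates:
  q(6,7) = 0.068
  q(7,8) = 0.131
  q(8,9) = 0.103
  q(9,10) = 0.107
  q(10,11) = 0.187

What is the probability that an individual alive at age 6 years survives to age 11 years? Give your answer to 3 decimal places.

0.527

Chaining the interval survival probabilities: (1 − 0.068) × (1 − 0.131) × (1 − 0.103) × (1 − 0.107) × (1 − 0.187).
= 0.932 × 0.869 × 0.897 × 0.893 × 0.813 = 0.527436.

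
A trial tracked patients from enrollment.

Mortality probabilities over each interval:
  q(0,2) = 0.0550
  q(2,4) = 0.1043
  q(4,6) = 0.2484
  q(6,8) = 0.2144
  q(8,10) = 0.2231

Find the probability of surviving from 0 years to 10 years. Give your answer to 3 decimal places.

0.388

Survival from 0 to 10 is the product of surviving each interval: (1 − 0.0550) × (1 − 0.1043) × (1 − 0.2484) × (1 − 0.2144) × (1 − 0.2231).
= 0.9450 × 0.8957 × 0.7516 × 0.7856 × 0.7769 = 0.388282.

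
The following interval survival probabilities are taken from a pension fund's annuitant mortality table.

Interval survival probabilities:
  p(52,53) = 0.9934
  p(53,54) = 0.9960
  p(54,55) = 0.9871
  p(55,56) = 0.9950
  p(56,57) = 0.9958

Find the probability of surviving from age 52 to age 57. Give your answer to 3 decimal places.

0.968

Chaining the interval survival probabilities: 0.9934 × 0.9960 × 0.9871 × 0.9950 × 0.9958.
= 0.967698.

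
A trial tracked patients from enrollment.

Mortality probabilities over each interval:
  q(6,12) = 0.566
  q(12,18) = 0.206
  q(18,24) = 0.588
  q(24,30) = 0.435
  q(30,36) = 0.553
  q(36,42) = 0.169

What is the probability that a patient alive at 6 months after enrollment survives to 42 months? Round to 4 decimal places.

0.0298

Chaining the interval survival probabilities: (1 − 0.566) × (1 − 0.206) × (1 − 0.588) × (1 − 0.435) × (1 − 0.553) × (1 − 0.169).
= 0.434 × 0.794 × 0.412 × 0.565 × 0.447 × 0.831 = 0.029796.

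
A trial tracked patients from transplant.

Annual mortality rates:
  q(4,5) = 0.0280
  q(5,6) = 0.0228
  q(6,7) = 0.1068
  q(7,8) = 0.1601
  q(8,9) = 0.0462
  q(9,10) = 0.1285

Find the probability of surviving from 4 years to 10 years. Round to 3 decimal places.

0.592

Survival from 4 to 10 is the product of surviving each interval: (1 − 0.0280) × (1 − 0.0228) × (1 − 0.1068) × (1 − 0.1601) × (1 − 0.0462) × (1 − 0.1285).
= 0.9720 × 0.9772 × 0.8932 × 0.8399 × 0.9538 × 0.8715 = 0.592312.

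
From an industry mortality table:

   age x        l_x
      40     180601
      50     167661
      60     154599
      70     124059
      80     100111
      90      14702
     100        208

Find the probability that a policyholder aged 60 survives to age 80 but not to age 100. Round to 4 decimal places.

We want 20|20q60 = (l_80 − l_100)/l_60.
This is the probability of reaching 80 but not 100, conditional on being alive at 60: (l_80 − l_100) / l_60.
= (100111 − 208) / 154599 = 99903 / 154599 = 0.646207.

0.6462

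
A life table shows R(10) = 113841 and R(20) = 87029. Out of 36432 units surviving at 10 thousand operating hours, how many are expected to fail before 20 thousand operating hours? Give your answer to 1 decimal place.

The relevant probability is 1 − 87029/113841 = 0.235521.
Expected number = 36432 × 0.235521 = 8580.5.

8580.5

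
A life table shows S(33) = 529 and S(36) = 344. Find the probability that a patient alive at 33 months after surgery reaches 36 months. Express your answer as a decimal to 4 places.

The conditional survival probability is S(36)/S(33) = 344/529 = 0.650284.

0.6503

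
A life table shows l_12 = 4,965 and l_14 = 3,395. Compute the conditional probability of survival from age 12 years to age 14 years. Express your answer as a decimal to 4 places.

0.6838

The conditional survival probability is l_14/l_12 = 3,395/4,965 = 0.683787.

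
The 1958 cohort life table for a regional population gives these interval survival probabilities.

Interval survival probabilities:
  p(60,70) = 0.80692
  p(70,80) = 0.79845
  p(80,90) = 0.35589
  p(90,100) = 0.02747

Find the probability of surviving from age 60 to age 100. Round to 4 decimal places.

0.0063

The overall survival probability is 0.80692 × 0.79845 × 0.35589 × 0.02747.
= 0.006299.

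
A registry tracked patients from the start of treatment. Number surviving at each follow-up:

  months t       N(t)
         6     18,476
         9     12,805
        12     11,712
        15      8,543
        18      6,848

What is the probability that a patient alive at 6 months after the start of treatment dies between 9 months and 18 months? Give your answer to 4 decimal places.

0.3224

This is the probability of reaching 9 but not 18, conditional on being alive at 6: (N(9) − N(18)) / N(6).
= (12,805 − 6,848) / 18,476 = 5,957 / 18,476 = 0.322418.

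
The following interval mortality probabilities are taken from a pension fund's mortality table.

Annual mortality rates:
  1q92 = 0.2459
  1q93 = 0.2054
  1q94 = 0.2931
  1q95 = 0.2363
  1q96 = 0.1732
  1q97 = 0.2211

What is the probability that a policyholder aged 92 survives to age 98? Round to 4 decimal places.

0.2083

6p92 = (1 − 0.2459) × (1 − 0.2054) × (1 − 0.2931) × (1 − 0.2363) × (1 − 0.1732) × (1 − 0.2211).
= 0.7541 × 0.7946 × 0.7069 × 0.7637 × 0.8268 × 0.7789 = 0.208325.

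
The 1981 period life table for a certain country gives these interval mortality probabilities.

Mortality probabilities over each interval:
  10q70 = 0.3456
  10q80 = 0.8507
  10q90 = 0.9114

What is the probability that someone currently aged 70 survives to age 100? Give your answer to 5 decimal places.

Survival from 70 to 100 is the product of surviving each interval: (1 − 0.3456) × (1 − 0.8507) × (1 − 0.9114).
= 0.6544 × 0.1493 × 0.0886 = 0.008656.

0.00866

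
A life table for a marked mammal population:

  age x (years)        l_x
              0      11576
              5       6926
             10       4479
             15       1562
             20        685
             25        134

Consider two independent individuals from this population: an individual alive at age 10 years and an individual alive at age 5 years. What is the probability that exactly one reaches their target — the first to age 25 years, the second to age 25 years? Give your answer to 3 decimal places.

p₁ = l_25/l_10 = 134/4479 = 0.029917; p₂ = l_25/l_5 = 134/6926 = 0.019347.
P(exactly one) = p₁(1−p₂) + (1−p₁)p₂ = 0.029338 + 0.018768 = 0.048106.

0.048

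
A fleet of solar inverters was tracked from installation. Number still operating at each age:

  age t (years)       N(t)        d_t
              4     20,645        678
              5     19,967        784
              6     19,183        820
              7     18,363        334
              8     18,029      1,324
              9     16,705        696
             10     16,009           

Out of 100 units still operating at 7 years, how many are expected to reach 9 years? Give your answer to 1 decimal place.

91.0

The relevant probability is 16,705/18,363 = 0.909710.
Expected number = 100 × 0.909710 = 91.0.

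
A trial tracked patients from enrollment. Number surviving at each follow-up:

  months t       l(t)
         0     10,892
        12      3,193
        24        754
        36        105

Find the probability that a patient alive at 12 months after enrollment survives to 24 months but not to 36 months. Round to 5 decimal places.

0.20326

This is the probability of reaching 24 but not 36, conditional on being alive at 12: (l(24) − l(36)) / l(12).
= (754 − 105) / 3,193 = 649 / 3,193 = 0.203257.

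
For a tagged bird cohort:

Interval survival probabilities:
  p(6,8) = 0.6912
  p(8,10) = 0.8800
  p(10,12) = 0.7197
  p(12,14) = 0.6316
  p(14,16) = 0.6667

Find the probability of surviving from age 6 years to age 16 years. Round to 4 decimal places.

Survival from 6 to 16 is the product of surviving each interval: 0.6912 × 0.8800 × 0.7197 × 0.6316 × 0.6667.
= 0.184336.

0.1843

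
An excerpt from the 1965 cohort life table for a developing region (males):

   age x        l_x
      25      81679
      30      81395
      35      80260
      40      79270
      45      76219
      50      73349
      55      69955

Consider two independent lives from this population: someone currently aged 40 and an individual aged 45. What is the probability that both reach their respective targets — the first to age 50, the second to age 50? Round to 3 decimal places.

p₁ = l_50/l_40 = 73349/79270 = 0.925306; p₂ = l_50/l_45 = 73349/76219 = 0.962345.
P(both) = p₁ × p₂ = 0.925306 × 0.962345 = 0.890464.

0.890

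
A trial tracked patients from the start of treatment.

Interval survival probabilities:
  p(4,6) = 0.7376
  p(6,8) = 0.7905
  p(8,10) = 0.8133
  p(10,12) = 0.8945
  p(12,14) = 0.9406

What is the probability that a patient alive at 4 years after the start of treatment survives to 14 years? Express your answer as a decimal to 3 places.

The overall survival probability is 0.7376 × 0.7905 × 0.8133 × 0.8945 × 0.9406.
= 0.398987.

0.399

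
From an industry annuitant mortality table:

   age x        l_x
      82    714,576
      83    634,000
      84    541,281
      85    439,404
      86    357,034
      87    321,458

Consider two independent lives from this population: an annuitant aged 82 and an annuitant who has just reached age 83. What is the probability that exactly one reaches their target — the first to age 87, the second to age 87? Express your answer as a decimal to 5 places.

p₁ = l_87/l_82 = 321,458/714,576 = 0.449858; p₂ = l_87/l_83 = 321,458/634,000 = 0.507032.
P(exactly one) = p₁(1−p₂) + (1−p₁)p₂ = 0.221766 + 0.278940 = 0.500705.

0.50071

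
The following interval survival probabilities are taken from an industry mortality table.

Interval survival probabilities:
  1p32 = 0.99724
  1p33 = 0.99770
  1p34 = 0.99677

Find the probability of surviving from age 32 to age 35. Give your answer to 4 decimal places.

0.9917

3p32 = 0.99724 × 0.99770 × 0.99677.
= 0.991733.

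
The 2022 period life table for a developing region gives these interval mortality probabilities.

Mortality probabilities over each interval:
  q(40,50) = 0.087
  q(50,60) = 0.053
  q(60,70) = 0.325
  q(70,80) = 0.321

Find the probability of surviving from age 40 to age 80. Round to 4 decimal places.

P(survive 40→80) = (1 − 0.087) × (1 − 0.053) × (1 − 0.325) × (1 − 0.321).
= 0.913 × 0.947 × 0.675 × 0.679 = 0.396273.

0.3963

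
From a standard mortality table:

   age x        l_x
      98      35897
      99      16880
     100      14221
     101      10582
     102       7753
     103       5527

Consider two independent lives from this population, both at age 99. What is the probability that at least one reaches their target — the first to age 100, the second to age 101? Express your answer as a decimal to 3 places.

0.941

p₁ = l_100/l_99 = 14221/16880 = 0.842476; p₂ = l_101/l_99 = 10582/16880 = 0.626896.
P(at least one) = 1 − (1−p₁)(1−p₂) = 1 − 0.157524 × 0.373104 = 0.941227.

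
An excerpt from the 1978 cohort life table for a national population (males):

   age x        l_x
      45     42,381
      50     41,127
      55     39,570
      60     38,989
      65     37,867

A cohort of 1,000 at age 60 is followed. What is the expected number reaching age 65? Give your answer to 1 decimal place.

The relevant probability is 37,867/38,989 = 0.971223.
Expected number = 1,000 × 0.971223 = 971.2.

971.2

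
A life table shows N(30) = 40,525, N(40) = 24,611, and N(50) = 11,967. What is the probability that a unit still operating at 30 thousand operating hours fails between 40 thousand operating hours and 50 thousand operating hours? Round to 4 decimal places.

0.3120

This is the probability of reaching 40 but not 50, conditional on being operational at 30: (N(40) − N(50)) / N(30).
= (24,611 − 11,967) / 40,525 = 12,644 / 40,525 = 0.312005.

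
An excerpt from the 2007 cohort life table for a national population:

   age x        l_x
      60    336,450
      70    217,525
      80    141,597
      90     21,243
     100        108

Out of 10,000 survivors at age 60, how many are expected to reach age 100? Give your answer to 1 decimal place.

The relevant probability is 108/336,450 = 0.000321.
Expected number = 10,000 × 0.000321 = 3.2.

3.2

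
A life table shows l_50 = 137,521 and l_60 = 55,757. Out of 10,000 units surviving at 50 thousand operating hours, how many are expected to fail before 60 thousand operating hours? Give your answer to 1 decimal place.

5945.6

The relevant probability is 1 − 55,757/137,521 = 0.594556.
Expected number = 10,000 × 0.594556 = 5945.6.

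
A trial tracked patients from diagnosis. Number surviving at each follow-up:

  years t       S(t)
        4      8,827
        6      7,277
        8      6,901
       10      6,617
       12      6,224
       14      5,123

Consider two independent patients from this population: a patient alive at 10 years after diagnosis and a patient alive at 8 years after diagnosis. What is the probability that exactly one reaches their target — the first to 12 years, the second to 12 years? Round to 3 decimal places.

p₁ = S(12)/S(10) = 6,224/6,617 = 0.940608; p₂ = S(12)/S(8) = 6,224/6,901 = 0.901898.
P(exactly one) = p₁(1−p₂) + (1−p₁)p₂ = 0.092276 + 0.053566 = 0.145841.

0.146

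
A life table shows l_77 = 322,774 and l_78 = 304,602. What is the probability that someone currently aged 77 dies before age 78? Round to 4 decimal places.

0.0563

P(die before 78 | alive at 77) = 1 − l_78/l_77 = 1 − 304,602/322,774 = (18,172)/322,774 = 0.056299.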